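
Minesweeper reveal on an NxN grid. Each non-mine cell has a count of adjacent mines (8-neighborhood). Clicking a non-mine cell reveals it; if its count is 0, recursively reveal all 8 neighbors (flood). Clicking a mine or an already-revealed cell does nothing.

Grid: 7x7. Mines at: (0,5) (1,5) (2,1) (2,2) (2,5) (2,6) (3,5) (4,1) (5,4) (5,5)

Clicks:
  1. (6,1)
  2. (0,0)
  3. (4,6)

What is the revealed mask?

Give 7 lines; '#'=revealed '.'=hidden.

Answer: #####..
#####..
.......
.......
......#
####...
####...

Derivation:
Click 1 (6,1) count=0: revealed 8 new [(5,0) (5,1) (5,2) (5,3) (6,0) (6,1) (6,2) (6,3)] -> total=8
Click 2 (0,0) count=0: revealed 10 new [(0,0) (0,1) (0,2) (0,3) (0,4) (1,0) (1,1) (1,2) (1,3) (1,4)] -> total=18
Click 3 (4,6) count=2: revealed 1 new [(4,6)] -> total=19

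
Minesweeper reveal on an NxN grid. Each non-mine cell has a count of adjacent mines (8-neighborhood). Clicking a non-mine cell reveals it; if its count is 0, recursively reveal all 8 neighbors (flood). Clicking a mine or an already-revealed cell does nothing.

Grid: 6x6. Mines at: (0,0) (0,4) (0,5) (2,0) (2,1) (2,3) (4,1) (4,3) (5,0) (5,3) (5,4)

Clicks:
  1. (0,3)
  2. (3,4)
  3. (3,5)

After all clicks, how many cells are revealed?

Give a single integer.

Answer: 9

Derivation:
Click 1 (0,3) count=1: revealed 1 new [(0,3)] -> total=1
Click 2 (3,4) count=2: revealed 1 new [(3,4)] -> total=2
Click 3 (3,5) count=0: revealed 7 new [(1,4) (1,5) (2,4) (2,5) (3,5) (4,4) (4,5)] -> total=9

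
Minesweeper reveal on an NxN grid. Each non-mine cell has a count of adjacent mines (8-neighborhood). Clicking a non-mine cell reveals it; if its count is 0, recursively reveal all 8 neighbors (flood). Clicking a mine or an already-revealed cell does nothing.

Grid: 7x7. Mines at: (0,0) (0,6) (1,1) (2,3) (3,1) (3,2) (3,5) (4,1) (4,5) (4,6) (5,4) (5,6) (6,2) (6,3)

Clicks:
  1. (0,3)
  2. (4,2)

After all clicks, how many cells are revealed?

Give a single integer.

Click 1 (0,3) count=0: revealed 8 new [(0,2) (0,3) (0,4) (0,5) (1,2) (1,3) (1,4) (1,5)] -> total=8
Click 2 (4,2) count=3: revealed 1 new [(4,2)] -> total=9

Answer: 9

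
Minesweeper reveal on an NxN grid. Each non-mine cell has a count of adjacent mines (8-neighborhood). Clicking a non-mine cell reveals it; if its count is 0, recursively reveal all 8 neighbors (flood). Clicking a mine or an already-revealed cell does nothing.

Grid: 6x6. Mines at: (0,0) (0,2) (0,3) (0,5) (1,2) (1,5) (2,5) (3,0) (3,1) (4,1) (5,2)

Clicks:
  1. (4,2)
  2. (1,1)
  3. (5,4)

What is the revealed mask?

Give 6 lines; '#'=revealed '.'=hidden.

Click 1 (4,2) count=3: revealed 1 new [(4,2)] -> total=1
Click 2 (1,1) count=3: revealed 1 new [(1,1)] -> total=2
Click 3 (5,4) count=0: revealed 13 new [(2,2) (2,3) (2,4) (3,2) (3,3) (3,4) (3,5) (4,3) (4,4) (4,5) (5,3) (5,4) (5,5)] -> total=15

Answer: ......
.#....
..###.
..####
..####
...###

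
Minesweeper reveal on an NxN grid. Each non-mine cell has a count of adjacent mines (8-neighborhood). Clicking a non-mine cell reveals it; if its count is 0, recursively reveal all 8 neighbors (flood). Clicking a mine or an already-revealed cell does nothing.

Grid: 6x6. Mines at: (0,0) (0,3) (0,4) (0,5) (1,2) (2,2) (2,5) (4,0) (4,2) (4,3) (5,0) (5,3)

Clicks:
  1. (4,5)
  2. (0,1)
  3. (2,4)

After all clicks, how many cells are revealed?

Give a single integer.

Click 1 (4,5) count=0: revealed 6 new [(3,4) (3,5) (4,4) (4,5) (5,4) (5,5)] -> total=6
Click 2 (0,1) count=2: revealed 1 new [(0,1)] -> total=7
Click 3 (2,4) count=1: revealed 1 new [(2,4)] -> total=8

Answer: 8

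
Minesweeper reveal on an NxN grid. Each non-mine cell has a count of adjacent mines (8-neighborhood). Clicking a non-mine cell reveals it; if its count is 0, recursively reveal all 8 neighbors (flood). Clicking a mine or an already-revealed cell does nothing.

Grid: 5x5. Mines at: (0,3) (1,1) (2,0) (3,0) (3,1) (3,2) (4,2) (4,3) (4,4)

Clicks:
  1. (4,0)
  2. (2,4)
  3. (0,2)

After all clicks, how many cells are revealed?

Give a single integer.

Click 1 (4,0) count=2: revealed 1 new [(4,0)] -> total=1
Click 2 (2,4) count=0: revealed 6 new [(1,3) (1,4) (2,3) (2,4) (3,3) (3,4)] -> total=7
Click 3 (0,2) count=2: revealed 1 new [(0,2)] -> total=8

Answer: 8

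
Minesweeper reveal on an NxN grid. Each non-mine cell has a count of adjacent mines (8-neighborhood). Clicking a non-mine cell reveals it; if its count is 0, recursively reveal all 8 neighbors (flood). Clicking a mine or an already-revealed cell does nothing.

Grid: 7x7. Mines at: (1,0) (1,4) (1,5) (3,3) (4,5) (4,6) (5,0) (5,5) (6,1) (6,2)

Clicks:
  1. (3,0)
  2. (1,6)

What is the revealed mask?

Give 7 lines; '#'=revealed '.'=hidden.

Answer: .......
......#
###....
###....
###....
.......
.......

Derivation:
Click 1 (3,0) count=0: revealed 9 new [(2,0) (2,1) (2,2) (3,0) (3,1) (3,2) (4,0) (4,1) (4,2)] -> total=9
Click 2 (1,6) count=1: revealed 1 new [(1,6)] -> total=10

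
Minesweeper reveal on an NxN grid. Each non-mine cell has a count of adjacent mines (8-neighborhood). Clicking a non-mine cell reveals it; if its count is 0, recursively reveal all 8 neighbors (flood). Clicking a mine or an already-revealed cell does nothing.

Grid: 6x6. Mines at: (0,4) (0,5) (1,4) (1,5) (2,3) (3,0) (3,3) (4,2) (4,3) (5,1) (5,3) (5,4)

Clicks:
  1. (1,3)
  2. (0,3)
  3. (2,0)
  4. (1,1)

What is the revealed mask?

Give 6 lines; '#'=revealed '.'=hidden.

Click 1 (1,3) count=3: revealed 1 new [(1,3)] -> total=1
Click 2 (0,3) count=2: revealed 1 new [(0,3)] -> total=2
Click 3 (2,0) count=1: revealed 1 new [(2,0)] -> total=3
Click 4 (1,1) count=0: revealed 8 new [(0,0) (0,1) (0,2) (1,0) (1,1) (1,2) (2,1) (2,2)] -> total=11

Answer: ####..
####..
###...
......
......
......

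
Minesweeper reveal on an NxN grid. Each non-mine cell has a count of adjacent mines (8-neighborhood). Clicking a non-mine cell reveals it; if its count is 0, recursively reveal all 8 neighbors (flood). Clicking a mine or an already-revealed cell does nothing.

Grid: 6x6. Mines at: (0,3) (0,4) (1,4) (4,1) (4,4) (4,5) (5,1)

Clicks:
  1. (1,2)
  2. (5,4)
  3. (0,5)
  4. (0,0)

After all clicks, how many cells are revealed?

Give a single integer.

Answer: 17

Derivation:
Click 1 (1,2) count=1: revealed 1 new [(1,2)] -> total=1
Click 2 (5,4) count=2: revealed 1 new [(5,4)] -> total=2
Click 3 (0,5) count=2: revealed 1 new [(0,5)] -> total=3
Click 4 (0,0) count=0: revealed 14 new [(0,0) (0,1) (0,2) (1,0) (1,1) (1,3) (2,0) (2,1) (2,2) (2,3) (3,0) (3,1) (3,2) (3,3)] -> total=17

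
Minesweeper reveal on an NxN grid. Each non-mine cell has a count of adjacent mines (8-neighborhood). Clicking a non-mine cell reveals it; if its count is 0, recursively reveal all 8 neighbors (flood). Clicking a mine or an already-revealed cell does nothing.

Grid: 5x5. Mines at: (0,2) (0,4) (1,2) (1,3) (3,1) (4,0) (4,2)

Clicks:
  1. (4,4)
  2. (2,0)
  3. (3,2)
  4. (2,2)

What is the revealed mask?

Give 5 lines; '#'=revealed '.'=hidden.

Answer: .....
.....
#.###
..###
...##

Derivation:
Click 1 (4,4) count=0: revealed 6 new [(2,3) (2,4) (3,3) (3,4) (4,3) (4,4)] -> total=6
Click 2 (2,0) count=1: revealed 1 new [(2,0)] -> total=7
Click 3 (3,2) count=2: revealed 1 new [(3,2)] -> total=8
Click 4 (2,2) count=3: revealed 1 new [(2,2)] -> total=9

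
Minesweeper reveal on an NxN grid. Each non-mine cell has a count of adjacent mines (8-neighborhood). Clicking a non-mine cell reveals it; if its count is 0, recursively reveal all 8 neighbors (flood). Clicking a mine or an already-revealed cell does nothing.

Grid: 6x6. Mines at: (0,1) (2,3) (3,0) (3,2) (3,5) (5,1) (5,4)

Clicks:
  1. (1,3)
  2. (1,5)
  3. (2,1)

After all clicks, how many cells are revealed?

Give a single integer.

Click 1 (1,3) count=1: revealed 1 new [(1,3)] -> total=1
Click 2 (1,5) count=0: revealed 9 new [(0,2) (0,3) (0,4) (0,5) (1,2) (1,4) (1,5) (2,4) (2,5)] -> total=10
Click 3 (2,1) count=2: revealed 1 new [(2,1)] -> total=11

Answer: 11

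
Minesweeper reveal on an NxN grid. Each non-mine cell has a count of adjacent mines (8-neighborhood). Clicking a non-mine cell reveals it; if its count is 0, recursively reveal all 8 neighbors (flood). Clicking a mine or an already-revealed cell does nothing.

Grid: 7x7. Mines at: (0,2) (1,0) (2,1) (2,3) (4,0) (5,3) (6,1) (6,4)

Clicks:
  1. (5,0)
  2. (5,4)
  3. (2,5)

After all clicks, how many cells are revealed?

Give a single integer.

Answer: 23

Derivation:
Click 1 (5,0) count=2: revealed 1 new [(5,0)] -> total=1
Click 2 (5,4) count=2: revealed 1 new [(5,4)] -> total=2
Click 3 (2,5) count=0: revealed 21 new [(0,3) (0,4) (0,5) (0,6) (1,3) (1,4) (1,5) (1,6) (2,4) (2,5) (2,6) (3,4) (3,5) (3,6) (4,4) (4,5) (4,6) (5,5) (5,6) (6,5) (6,6)] -> total=23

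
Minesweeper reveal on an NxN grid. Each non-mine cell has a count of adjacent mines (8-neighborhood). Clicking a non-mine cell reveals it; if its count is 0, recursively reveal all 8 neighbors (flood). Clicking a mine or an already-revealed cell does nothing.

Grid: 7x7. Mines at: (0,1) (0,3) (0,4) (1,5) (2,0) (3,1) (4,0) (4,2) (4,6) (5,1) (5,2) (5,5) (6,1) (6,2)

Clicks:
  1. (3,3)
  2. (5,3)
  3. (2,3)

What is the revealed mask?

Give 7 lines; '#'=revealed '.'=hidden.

Answer: .......
..###..
..####.
..####.
...###.
...#...
.......

Derivation:
Click 1 (3,3) count=1: revealed 1 new [(3,3)] -> total=1
Click 2 (5,3) count=3: revealed 1 new [(5,3)] -> total=2
Click 3 (2,3) count=0: revealed 13 new [(1,2) (1,3) (1,4) (2,2) (2,3) (2,4) (2,5) (3,2) (3,4) (3,5) (4,3) (4,4) (4,5)] -> total=15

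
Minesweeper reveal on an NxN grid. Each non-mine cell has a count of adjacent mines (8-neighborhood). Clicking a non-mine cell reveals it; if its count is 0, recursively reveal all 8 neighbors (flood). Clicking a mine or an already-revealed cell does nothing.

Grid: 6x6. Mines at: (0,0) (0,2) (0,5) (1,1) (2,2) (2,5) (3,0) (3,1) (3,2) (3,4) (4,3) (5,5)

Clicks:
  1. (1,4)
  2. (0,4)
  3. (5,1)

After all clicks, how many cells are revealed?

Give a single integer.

Click 1 (1,4) count=2: revealed 1 new [(1,4)] -> total=1
Click 2 (0,4) count=1: revealed 1 new [(0,4)] -> total=2
Click 3 (5,1) count=0: revealed 6 new [(4,0) (4,1) (4,2) (5,0) (5,1) (5,2)] -> total=8

Answer: 8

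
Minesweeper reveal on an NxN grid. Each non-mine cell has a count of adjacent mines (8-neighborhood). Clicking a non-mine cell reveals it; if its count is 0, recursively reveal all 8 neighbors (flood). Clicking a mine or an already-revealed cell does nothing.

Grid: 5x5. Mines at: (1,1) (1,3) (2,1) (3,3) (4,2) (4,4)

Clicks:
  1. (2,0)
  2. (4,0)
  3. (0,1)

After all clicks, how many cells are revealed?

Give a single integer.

Answer: 6

Derivation:
Click 1 (2,0) count=2: revealed 1 new [(2,0)] -> total=1
Click 2 (4,0) count=0: revealed 4 new [(3,0) (3,1) (4,0) (4,1)] -> total=5
Click 3 (0,1) count=1: revealed 1 new [(0,1)] -> total=6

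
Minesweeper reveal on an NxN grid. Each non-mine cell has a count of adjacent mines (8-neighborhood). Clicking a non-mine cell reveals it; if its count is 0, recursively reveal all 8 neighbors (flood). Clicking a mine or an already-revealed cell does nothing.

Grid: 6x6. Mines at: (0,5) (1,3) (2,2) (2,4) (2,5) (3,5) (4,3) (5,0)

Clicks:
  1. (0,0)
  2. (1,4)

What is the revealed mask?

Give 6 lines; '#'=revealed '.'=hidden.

Answer: ###...
###.#.
##....
##....
##....
......

Derivation:
Click 1 (0,0) count=0: revealed 12 new [(0,0) (0,1) (0,2) (1,0) (1,1) (1,2) (2,0) (2,1) (3,0) (3,1) (4,0) (4,1)] -> total=12
Click 2 (1,4) count=4: revealed 1 new [(1,4)] -> total=13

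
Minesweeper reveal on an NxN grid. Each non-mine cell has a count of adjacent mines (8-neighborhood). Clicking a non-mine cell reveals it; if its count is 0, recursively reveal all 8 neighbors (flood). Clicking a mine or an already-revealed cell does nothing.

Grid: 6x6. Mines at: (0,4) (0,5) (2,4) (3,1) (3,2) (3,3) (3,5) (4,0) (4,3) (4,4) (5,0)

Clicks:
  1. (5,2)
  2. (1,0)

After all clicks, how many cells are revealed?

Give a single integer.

Answer: 13

Derivation:
Click 1 (5,2) count=1: revealed 1 new [(5,2)] -> total=1
Click 2 (1,0) count=0: revealed 12 new [(0,0) (0,1) (0,2) (0,3) (1,0) (1,1) (1,2) (1,3) (2,0) (2,1) (2,2) (2,3)] -> total=13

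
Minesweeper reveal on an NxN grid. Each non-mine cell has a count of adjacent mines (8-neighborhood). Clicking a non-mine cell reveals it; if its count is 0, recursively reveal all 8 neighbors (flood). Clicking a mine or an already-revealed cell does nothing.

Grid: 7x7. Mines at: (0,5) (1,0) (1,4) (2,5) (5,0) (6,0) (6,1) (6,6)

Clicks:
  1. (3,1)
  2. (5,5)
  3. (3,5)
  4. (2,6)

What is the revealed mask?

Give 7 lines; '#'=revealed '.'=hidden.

Answer: .###...
.###...
#####.#
#######
#######
.######
..####.

Derivation:
Click 1 (3,1) count=0: revealed 35 new [(0,1) (0,2) (0,3) (1,1) (1,2) (1,3) (2,0) (2,1) (2,2) (2,3) (2,4) (3,0) (3,1) (3,2) (3,3) (3,4) (3,5) (3,6) (4,0) (4,1) (4,2) (4,3) (4,4) (4,5) (4,6) (5,1) (5,2) (5,3) (5,4) (5,5) (5,6) (6,2) (6,3) (6,4) (6,5)] -> total=35
Click 2 (5,5) count=1: revealed 0 new [(none)] -> total=35
Click 3 (3,5) count=1: revealed 0 new [(none)] -> total=35
Click 4 (2,6) count=1: revealed 1 new [(2,6)] -> total=36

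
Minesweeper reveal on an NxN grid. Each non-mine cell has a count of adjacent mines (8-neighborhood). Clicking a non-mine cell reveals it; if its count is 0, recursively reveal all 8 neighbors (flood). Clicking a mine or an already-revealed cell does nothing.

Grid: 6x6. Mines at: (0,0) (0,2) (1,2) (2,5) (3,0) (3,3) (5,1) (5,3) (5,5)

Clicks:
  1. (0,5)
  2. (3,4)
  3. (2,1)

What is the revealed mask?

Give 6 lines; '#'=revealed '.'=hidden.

Click 1 (0,5) count=0: revealed 6 new [(0,3) (0,4) (0,5) (1,3) (1,4) (1,5)] -> total=6
Click 2 (3,4) count=2: revealed 1 new [(3,4)] -> total=7
Click 3 (2,1) count=2: revealed 1 new [(2,1)] -> total=8

Answer: ...###
...###
.#....
....#.
......
......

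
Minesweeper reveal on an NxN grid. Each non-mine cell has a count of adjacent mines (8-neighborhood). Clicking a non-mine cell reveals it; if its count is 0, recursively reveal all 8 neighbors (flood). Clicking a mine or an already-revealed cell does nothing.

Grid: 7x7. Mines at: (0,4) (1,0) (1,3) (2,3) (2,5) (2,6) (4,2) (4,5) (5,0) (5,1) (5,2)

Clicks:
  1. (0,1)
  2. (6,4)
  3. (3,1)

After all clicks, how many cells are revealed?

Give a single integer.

Answer: 10

Derivation:
Click 1 (0,1) count=1: revealed 1 new [(0,1)] -> total=1
Click 2 (6,4) count=0: revealed 8 new [(5,3) (5,4) (5,5) (5,6) (6,3) (6,4) (6,5) (6,6)] -> total=9
Click 3 (3,1) count=1: revealed 1 new [(3,1)] -> total=10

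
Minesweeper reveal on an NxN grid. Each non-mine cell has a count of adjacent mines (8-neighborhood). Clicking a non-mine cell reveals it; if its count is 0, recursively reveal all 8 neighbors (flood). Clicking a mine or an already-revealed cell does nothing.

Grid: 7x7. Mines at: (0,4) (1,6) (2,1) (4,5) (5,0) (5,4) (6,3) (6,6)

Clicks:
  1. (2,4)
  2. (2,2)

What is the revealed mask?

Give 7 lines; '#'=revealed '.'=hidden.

Click 1 (2,4) count=0: revealed 20 new [(1,2) (1,3) (1,4) (1,5) (2,2) (2,3) (2,4) (2,5) (3,1) (3,2) (3,3) (3,4) (3,5) (4,1) (4,2) (4,3) (4,4) (5,1) (5,2) (5,3)] -> total=20
Click 2 (2,2) count=1: revealed 0 new [(none)] -> total=20

Answer: .......
..####.
..####.
.#####.
.####..
.###...
.......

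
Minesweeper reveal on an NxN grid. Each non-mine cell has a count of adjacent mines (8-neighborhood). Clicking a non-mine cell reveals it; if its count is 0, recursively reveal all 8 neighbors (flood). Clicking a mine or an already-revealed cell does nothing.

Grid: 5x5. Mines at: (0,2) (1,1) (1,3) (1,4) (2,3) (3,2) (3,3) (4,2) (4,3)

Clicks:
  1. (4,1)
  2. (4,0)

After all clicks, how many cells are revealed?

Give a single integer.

Answer: 6

Derivation:
Click 1 (4,1) count=2: revealed 1 new [(4,1)] -> total=1
Click 2 (4,0) count=0: revealed 5 new [(2,0) (2,1) (3,0) (3,1) (4,0)] -> total=6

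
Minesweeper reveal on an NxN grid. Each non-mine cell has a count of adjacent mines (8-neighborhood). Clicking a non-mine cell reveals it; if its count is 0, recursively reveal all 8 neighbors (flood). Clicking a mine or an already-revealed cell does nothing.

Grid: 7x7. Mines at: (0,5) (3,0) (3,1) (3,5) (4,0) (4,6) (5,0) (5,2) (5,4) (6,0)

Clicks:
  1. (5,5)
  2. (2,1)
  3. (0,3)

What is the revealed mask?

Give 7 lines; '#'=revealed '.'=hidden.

Click 1 (5,5) count=2: revealed 1 new [(5,5)] -> total=1
Click 2 (2,1) count=2: revealed 1 new [(2,1)] -> total=2
Click 3 (0,3) count=0: revealed 20 new [(0,0) (0,1) (0,2) (0,3) (0,4) (1,0) (1,1) (1,2) (1,3) (1,4) (2,0) (2,2) (2,3) (2,4) (3,2) (3,3) (3,4) (4,2) (4,3) (4,4)] -> total=22

Answer: #####..
#####..
#####..
..###..
..###..
.....#.
.......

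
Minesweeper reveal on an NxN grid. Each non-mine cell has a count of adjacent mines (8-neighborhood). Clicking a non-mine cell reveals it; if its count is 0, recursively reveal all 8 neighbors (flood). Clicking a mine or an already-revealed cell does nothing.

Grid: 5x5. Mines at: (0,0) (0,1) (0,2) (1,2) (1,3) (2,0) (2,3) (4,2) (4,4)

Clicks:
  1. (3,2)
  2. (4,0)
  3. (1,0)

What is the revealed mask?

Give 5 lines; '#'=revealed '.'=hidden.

Click 1 (3,2) count=2: revealed 1 new [(3,2)] -> total=1
Click 2 (4,0) count=0: revealed 4 new [(3,0) (3,1) (4,0) (4,1)] -> total=5
Click 3 (1,0) count=3: revealed 1 new [(1,0)] -> total=6

Answer: .....
#....
.....
###..
##...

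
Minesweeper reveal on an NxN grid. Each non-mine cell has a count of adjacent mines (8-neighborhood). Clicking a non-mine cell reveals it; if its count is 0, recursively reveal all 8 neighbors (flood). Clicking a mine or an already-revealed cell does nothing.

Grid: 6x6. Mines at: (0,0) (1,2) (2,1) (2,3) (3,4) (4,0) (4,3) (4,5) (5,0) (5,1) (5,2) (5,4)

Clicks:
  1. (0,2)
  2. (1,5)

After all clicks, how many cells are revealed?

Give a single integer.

Click 1 (0,2) count=1: revealed 1 new [(0,2)] -> total=1
Click 2 (1,5) count=0: revealed 8 new [(0,3) (0,4) (0,5) (1,3) (1,4) (1,5) (2,4) (2,5)] -> total=9

Answer: 9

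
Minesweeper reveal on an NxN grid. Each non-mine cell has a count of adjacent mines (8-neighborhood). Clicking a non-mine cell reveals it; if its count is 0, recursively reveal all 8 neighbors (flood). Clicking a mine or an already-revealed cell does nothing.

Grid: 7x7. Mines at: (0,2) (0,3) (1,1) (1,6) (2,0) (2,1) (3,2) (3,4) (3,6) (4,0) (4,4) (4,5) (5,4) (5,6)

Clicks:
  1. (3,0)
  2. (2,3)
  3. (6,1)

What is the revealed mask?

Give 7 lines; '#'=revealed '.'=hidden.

Answer: .......
.......
...#...
#......
.###...
####...
####...

Derivation:
Click 1 (3,0) count=3: revealed 1 new [(3,0)] -> total=1
Click 2 (2,3) count=2: revealed 1 new [(2,3)] -> total=2
Click 3 (6,1) count=0: revealed 11 new [(4,1) (4,2) (4,3) (5,0) (5,1) (5,2) (5,3) (6,0) (6,1) (6,2) (6,3)] -> total=13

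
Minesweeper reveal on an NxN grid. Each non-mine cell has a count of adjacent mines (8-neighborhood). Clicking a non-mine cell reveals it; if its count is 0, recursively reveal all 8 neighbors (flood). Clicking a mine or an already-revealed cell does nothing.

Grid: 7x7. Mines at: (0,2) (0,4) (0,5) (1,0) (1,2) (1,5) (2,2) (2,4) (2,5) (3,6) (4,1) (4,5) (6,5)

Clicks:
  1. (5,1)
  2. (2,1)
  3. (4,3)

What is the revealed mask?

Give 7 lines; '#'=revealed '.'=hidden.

Click 1 (5,1) count=1: revealed 1 new [(5,1)] -> total=1
Click 2 (2,1) count=3: revealed 1 new [(2,1)] -> total=2
Click 3 (4,3) count=0: revealed 15 new [(3,2) (3,3) (3,4) (4,2) (4,3) (4,4) (5,0) (5,2) (5,3) (5,4) (6,0) (6,1) (6,2) (6,3) (6,4)] -> total=17

Answer: .......
.......
.#.....
..###..
..###..
#####..
#####..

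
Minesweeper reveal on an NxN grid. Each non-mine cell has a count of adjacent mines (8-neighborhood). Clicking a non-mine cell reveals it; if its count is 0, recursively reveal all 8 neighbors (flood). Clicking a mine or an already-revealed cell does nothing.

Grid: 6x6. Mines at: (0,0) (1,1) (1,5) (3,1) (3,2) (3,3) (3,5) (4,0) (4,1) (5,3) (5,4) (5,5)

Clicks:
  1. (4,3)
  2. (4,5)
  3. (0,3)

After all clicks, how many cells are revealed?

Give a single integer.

Answer: 11

Derivation:
Click 1 (4,3) count=4: revealed 1 new [(4,3)] -> total=1
Click 2 (4,5) count=3: revealed 1 new [(4,5)] -> total=2
Click 3 (0,3) count=0: revealed 9 new [(0,2) (0,3) (0,4) (1,2) (1,3) (1,4) (2,2) (2,3) (2,4)] -> total=11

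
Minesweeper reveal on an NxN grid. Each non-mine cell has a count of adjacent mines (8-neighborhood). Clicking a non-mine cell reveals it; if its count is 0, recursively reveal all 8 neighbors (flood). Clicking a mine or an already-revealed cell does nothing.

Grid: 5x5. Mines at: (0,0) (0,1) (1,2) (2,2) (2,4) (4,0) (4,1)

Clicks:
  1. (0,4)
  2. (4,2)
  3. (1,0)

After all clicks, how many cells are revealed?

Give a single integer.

Click 1 (0,4) count=0: revealed 4 new [(0,3) (0,4) (1,3) (1,4)] -> total=4
Click 2 (4,2) count=1: revealed 1 new [(4,2)] -> total=5
Click 3 (1,0) count=2: revealed 1 new [(1,0)] -> total=6

Answer: 6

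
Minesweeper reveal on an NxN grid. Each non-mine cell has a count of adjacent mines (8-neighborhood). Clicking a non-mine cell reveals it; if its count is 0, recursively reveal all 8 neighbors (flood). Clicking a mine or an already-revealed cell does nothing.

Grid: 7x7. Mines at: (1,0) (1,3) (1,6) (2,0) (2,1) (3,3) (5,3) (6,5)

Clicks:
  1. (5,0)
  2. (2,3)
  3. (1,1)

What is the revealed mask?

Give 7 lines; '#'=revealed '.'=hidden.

Answer: .......
.#.....
...#...
###....
###....
###....
###....

Derivation:
Click 1 (5,0) count=0: revealed 12 new [(3,0) (3,1) (3,2) (4,0) (4,1) (4,2) (5,0) (5,1) (5,2) (6,0) (6,1) (6,2)] -> total=12
Click 2 (2,3) count=2: revealed 1 new [(2,3)] -> total=13
Click 3 (1,1) count=3: revealed 1 new [(1,1)] -> total=14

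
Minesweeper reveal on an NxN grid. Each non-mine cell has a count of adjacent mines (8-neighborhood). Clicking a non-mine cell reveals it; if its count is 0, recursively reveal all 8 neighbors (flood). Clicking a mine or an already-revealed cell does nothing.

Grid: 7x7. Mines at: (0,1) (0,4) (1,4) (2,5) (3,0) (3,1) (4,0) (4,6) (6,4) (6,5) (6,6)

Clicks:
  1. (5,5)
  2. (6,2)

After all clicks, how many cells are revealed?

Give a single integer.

Answer: 22

Derivation:
Click 1 (5,5) count=4: revealed 1 new [(5,5)] -> total=1
Click 2 (6,2) count=0: revealed 21 new [(2,2) (2,3) (2,4) (3,2) (3,3) (3,4) (3,5) (4,1) (4,2) (4,3) (4,4) (4,5) (5,0) (5,1) (5,2) (5,3) (5,4) (6,0) (6,1) (6,2) (6,3)] -> total=22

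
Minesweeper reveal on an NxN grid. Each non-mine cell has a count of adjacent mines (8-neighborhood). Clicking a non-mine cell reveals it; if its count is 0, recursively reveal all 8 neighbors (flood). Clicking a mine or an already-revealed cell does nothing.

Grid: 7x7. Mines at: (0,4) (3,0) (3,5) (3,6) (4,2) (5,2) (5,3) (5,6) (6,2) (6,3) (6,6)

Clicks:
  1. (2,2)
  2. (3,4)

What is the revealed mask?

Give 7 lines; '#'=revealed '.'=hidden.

Click 1 (2,2) count=0: revealed 18 new [(0,0) (0,1) (0,2) (0,3) (1,0) (1,1) (1,2) (1,3) (1,4) (2,0) (2,1) (2,2) (2,3) (2,4) (3,1) (3,2) (3,3) (3,4)] -> total=18
Click 2 (3,4) count=1: revealed 0 new [(none)] -> total=18

Answer: ####...
#####..
#####..
.####..
.......
.......
.......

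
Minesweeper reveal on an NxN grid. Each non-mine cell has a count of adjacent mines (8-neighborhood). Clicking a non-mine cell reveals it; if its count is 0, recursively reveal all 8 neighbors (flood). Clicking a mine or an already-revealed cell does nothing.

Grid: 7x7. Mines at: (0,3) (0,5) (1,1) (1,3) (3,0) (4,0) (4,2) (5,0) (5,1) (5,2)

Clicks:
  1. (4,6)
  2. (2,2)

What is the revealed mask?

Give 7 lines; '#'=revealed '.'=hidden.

Answer: .......
....###
..#####
...####
...####
...####
...####

Derivation:
Click 1 (4,6) count=0: revealed 23 new [(1,4) (1,5) (1,6) (2,3) (2,4) (2,5) (2,6) (3,3) (3,4) (3,5) (3,6) (4,3) (4,4) (4,5) (4,6) (5,3) (5,4) (5,5) (5,6) (6,3) (6,4) (6,5) (6,6)] -> total=23
Click 2 (2,2) count=2: revealed 1 new [(2,2)] -> total=24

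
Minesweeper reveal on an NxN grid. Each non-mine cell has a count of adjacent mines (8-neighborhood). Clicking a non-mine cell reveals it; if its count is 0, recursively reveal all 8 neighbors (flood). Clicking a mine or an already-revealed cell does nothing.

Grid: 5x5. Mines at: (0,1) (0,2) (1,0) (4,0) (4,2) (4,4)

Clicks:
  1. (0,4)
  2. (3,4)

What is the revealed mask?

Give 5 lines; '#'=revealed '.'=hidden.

Answer: ...##
.####
.####
.####
.....

Derivation:
Click 1 (0,4) count=0: revealed 14 new [(0,3) (0,4) (1,1) (1,2) (1,3) (1,4) (2,1) (2,2) (2,3) (2,4) (3,1) (3,2) (3,3) (3,4)] -> total=14
Click 2 (3,4) count=1: revealed 0 new [(none)] -> total=14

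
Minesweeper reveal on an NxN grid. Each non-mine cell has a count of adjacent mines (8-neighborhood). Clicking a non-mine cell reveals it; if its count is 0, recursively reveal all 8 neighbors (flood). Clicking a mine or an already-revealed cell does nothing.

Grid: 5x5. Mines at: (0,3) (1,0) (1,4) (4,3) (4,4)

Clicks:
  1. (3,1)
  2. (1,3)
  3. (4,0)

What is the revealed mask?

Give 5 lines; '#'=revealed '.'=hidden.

Answer: .....
.###.
####.
####.
###..

Derivation:
Click 1 (3,1) count=0: revealed 14 new [(1,1) (1,2) (1,3) (2,0) (2,1) (2,2) (2,3) (3,0) (3,1) (3,2) (3,3) (4,0) (4,1) (4,2)] -> total=14
Click 2 (1,3) count=2: revealed 0 new [(none)] -> total=14
Click 3 (4,0) count=0: revealed 0 new [(none)] -> total=14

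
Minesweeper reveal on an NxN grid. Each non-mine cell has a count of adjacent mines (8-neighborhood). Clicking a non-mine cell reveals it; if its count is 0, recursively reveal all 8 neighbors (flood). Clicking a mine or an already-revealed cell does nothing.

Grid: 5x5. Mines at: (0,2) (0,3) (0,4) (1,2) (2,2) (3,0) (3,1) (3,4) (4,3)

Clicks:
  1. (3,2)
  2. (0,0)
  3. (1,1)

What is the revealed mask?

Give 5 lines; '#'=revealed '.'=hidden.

Click 1 (3,2) count=3: revealed 1 new [(3,2)] -> total=1
Click 2 (0,0) count=0: revealed 6 new [(0,0) (0,1) (1,0) (1,1) (2,0) (2,1)] -> total=7
Click 3 (1,1) count=3: revealed 0 new [(none)] -> total=7

Answer: ##...
##...
##...
..#..
.....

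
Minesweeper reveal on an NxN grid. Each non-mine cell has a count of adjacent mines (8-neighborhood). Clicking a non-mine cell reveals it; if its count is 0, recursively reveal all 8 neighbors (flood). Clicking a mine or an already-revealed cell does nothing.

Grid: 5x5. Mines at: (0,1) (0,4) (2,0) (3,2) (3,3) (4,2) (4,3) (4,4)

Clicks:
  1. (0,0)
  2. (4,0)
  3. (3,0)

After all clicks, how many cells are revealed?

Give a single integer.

Answer: 5

Derivation:
Click 1 (0,0) count=1: revealed 1 new [(0,0)] -> total=1
Click 2 (4,0) count=0: revealed 4 new [(3,0) (3,1) (4,0) (4,1)] -> total=5
Click 3 (3,0) count=1: revealed 0 new [(none)] -> total=5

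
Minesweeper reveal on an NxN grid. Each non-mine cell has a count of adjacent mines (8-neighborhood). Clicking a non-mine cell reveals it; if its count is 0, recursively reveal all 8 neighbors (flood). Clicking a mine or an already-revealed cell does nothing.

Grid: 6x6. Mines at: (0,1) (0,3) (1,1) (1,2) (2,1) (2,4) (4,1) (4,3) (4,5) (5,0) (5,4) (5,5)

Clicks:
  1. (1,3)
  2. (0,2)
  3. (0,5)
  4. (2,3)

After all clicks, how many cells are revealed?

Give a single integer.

Click 1 (1,3) count=3: revealed 1 new [(1,3)] -> total=1
Click 2 (0,2) count=4: revealed 1 new [(0,2)] -> total=2
Click 3 (0,5) count=0: revealed 4 new [(0,4) (0,5) (1,4) (1,5)] -> total=6
Click 4 (2,3) count=2: revealed 1 new [(2,3)] -> total=7

Answer: 7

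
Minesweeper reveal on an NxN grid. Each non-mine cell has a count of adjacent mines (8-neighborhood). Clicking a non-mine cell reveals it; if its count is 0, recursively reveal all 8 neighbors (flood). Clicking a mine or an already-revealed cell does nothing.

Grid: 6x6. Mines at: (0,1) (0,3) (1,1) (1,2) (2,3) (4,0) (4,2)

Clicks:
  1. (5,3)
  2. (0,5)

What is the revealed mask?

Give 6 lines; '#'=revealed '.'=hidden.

Click 1 (5,3) count=1: revealed 1 new [(5,3)] -> total=1
Click 2 (0,5) count=0: revealed 14 new [(0,4) (0,5) (1,4) (1,5) (2,4) (2,5) (3,3) (3,4) (3,5) (4,3) (4,4) (4,5) (5,4) (5,5)] -> total=15

Answer: ....##
....##
....##
...###
...###
...###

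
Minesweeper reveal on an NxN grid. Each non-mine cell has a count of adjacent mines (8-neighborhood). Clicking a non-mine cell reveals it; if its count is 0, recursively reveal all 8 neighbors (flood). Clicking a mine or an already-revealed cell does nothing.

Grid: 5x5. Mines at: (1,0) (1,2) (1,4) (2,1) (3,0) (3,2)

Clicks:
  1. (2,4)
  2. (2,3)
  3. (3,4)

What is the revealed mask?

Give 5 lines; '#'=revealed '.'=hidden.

Click 1 (2,4) count=1: revealed 1 new [(2,4)] -> total=1
Click 2 (2,3) count=3: revealed 1 new [(2,3)] -> total=2
Click 3 (3,4) count=0: revealed 4 new [(3,3) (3,4) (4,3) (4,4)] -> total=6

Answer: .....
.....
...##
...##
...##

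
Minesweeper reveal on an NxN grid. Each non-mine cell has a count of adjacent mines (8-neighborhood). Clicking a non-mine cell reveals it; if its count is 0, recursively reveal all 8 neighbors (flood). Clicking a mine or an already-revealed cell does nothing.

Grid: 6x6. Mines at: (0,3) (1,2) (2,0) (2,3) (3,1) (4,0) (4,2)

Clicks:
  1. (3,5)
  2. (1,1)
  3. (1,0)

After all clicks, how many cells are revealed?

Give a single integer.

Click 1 (3,5) count=0: revealed 15 new [(0,4) (0,5) (1,4) (1,5) (2,4) (2,5) (3,3) (3,4) (3,5) (4,3) (4,4) (4,5) (5,3) (5,4) (5,5)] -> total=15
Click 2 (1,1) count=2: revealed 1 new [(1,1)] -> total=16
Click 3 (1,0) count=1: revealed 1 new [(1,0)] -> total=17

Answer: 17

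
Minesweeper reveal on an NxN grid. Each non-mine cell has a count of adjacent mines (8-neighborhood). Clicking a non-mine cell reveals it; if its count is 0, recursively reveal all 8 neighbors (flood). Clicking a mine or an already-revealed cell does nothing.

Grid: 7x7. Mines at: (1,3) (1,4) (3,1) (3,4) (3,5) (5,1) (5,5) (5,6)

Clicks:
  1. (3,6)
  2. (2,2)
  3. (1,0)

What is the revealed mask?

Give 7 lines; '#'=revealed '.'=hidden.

Click 1 (3,6) count=1: revealed 1 new [(3,6)] -> total=1
Click 2 (2,2) count=2: revealed 1 new [(2,2)] -> total=2
Click 3 (1,0) count=0: revealed 8 new [(0,0) (0,1) (0,2) (1,0) (1,1) (1,2) (2,0) (2,1)] -> total=10

Answer: ###....
###....
###....
......#
.......
.......
.......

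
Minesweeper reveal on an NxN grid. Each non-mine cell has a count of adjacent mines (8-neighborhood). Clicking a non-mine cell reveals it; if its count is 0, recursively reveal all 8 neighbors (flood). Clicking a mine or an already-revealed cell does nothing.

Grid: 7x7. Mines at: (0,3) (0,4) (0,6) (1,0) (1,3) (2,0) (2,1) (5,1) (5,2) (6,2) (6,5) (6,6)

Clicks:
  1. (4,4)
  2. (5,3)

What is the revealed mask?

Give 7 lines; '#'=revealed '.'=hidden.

Click 1 (4,4) count=0: revealed 22 new [(1,4) (1,5) (1,6) (2,2) (2,3) (2,4) (2,5) (2,6) (3,2) (3,3) (3,4) (3,5) (3,6) (4,2) (4,3) (4,4) (4,5) (4,6) (5,3) (5,4) (5,5) (5,6)] -> total=22
Click 2 (5,3) count=2: revealed 0 new [(none)] -> total=22

Answer: .......
....###
..#####
..#####
..#####
...####
.......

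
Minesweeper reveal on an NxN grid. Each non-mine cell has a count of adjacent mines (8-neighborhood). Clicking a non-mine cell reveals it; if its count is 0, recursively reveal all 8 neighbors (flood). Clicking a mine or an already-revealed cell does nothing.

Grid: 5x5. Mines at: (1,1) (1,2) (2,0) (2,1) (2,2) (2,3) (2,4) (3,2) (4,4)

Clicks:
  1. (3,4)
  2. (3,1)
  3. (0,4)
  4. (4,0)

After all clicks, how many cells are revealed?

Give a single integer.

Click 1 (3,4) count=3: revealed 1 new [(3,4)] -> total=1
Click 2 (3,1) count=4: revealed 1 new [(3,1)] -> total=2
Click 3 (0,4) count=0: revealed 4 new [(0,3) (0,4) (1,3) (1,4)] -> total=6
Click 4 (4,0) count=0: revealed 3 new [(3,0) (4,0) (4,1)] -> total=9

Answer: 9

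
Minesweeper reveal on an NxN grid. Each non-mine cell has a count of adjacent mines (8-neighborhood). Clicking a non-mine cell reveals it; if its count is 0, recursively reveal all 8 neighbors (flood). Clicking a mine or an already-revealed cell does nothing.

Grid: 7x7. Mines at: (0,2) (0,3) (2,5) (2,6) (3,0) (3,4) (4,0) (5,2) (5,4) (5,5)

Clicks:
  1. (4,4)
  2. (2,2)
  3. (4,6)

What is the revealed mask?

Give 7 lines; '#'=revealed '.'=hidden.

Answer: .......
.###...
.###...
.###...
.####.#
.......
.......

Derivation:
Click 1 (4,4) count=3: revealed 1 new [(4,4)] -> total=1
Click 2 (2,2) count=0: revealed 12 new [(1,1) (1,2) (1,3) (2,1) (2,2) (2,3) (3,1) (3,2) (3,3) (4,1) (4,2) (4,3)] -> total=13
Click 3 (4,6) count=1: revealed 1 new [(4,6)] -> total=14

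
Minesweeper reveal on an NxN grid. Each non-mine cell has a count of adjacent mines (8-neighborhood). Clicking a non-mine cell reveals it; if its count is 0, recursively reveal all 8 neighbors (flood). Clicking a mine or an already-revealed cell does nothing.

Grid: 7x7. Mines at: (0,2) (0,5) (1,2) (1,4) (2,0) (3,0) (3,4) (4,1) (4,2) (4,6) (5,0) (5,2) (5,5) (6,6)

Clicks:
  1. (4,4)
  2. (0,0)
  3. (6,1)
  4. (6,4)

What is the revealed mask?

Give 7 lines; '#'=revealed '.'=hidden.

Answer: ##.....
##.....
.......
.......
....#..
.......
.#..#..

Derivation:
Click 1 (4,4) count=2: revealed 1 new [(4,4)] -> total=1
Click 2 (0,0) count=0: revealed 4 new [(0,0) (0,1) (1,0) (1,1)] -> total=5
Click 3 (6,1) count=2: revealed 1 new [(6,1)] -> total=6
Click 4 (6,4) count=1: revealed 1 new [(6,4)] -> total=7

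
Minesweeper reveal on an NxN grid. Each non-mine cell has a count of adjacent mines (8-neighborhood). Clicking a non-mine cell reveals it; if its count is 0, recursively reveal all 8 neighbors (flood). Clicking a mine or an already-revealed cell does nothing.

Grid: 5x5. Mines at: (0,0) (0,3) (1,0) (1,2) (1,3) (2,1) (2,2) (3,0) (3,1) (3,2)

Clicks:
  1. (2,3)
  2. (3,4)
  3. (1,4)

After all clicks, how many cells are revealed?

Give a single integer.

Click 1 (2,3) count=4: revealed 1 new [(2,3)] -> total=1
Click 2 (3,4) count=0: revealed 5 new [(2,4) (3,3) (3,4) (4,3) (4,4)] -> total=6
Click 3 (1,4) count=2: revealed 1 new [(1,4)] -> total=7

Answer: 7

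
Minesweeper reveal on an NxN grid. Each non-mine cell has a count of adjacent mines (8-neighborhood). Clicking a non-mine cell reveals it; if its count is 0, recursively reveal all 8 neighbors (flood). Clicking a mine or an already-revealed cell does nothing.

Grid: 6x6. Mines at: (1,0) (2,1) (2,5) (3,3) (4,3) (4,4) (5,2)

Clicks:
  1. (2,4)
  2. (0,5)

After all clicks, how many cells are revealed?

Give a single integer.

Answer: 13

Derivation:
Click 1 (2,4) count=2: revealed 1 new [(2,4)] -> total=1
Click 2 (0,5) count=0: revealed 12 new [(0,1) (0,2) (0,3) (0,4) (0,5) (1,1) (1,2) (1,3) (1,4) (1,5) (2,2) (2,3)] -> total=13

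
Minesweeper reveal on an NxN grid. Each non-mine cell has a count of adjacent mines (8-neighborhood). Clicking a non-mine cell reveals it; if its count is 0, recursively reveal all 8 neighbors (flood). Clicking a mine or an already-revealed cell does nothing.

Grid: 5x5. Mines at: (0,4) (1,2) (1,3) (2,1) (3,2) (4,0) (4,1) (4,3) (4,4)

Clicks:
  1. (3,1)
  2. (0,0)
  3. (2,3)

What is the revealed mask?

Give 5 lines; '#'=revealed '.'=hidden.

Answer: ##...
##...
...#.
.#...
.....

Derivation:
Click 1 (3,1) count=4: revealed 1 new [(3,1)] -> total=1
Click 2 (0,0) count=0: revealed 4 new [(0,0) (0,1) (1,0) (1,1)] -> total=5
Click 3 (2,3) count=3: revealed 1 new [(2,3)] -> total=6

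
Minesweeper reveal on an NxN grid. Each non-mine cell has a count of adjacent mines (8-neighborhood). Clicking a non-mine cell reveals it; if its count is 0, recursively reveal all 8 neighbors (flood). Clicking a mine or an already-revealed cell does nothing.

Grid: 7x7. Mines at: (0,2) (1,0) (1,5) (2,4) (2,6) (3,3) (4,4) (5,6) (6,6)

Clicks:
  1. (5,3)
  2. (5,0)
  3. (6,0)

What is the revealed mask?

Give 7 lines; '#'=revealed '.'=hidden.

Answer: .......
.......
###....
###....
####...
######.
######.

Derivation:
Click 1 (5,3) count=1: revealed 1 new [(5,3)] -> total=1
Click 2 (5,0) count=0: revealed 21 new [(2,0) (2,1) (2,2) (3,0) (3,1) (3,2) (4,0) (4,1) (4,2) (4,3) (5,0) (5,1) (5,2) (5,4) (5,5) (6,0) (6,1) (6,2) (6,3) (6,4) (6,5)] -> total=22
Click 3 (6,0) count=0: revealed 0 new [(none)] -> total=22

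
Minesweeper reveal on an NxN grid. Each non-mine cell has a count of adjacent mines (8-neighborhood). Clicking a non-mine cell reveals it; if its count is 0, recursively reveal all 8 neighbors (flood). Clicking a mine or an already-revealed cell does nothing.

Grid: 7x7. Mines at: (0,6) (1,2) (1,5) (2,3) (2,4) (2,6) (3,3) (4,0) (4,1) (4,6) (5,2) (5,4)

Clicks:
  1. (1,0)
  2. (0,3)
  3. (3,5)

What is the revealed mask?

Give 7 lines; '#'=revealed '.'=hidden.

Answer: ##.#...
##.....
##.....
##...#.
.......
.......
.......

Derivation:
Click 1 (1,0) count=0: revealed 8 new [(0,0) (0,1) (1,0) (1,1) (2,0) (2,1) (3,0) (3,1)] -> total=8
Click 2 (0,3) count=1: revealed 1 new [(0,3)] -> total=9
Click 3 (3,5) count=3: revealed 1 new [(3,5)] -> total=10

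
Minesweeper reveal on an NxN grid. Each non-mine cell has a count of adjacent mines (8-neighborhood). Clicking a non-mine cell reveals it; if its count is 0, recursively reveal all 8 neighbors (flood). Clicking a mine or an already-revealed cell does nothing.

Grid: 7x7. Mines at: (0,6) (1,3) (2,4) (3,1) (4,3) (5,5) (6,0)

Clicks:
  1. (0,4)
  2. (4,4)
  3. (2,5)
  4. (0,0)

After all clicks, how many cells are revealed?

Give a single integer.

Click 1 (0,4) count=1: revealed 1 new [(0,4)] -> total=1
Click 2 (4,4) count=2: revealed 1 new [(4,4)] -> total=2
Click 3 (2,5) count=1: revealed 1 new [(2,5)] -> total=3
Click 4 (0,0) count=0: revealed 9 new [(0,0) (0,1) (0,2) (1,0) (1,1) (1,2) (2,0) (2,1) (2,2)] -> total=12

Answer: 12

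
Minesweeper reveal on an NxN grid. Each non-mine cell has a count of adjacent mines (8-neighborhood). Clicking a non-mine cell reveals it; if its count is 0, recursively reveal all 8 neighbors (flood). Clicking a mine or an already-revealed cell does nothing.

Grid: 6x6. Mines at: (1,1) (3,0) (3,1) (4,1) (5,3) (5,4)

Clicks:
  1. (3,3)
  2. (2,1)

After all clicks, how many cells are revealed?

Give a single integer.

Click 1 (3,3) count=0: revealed 20 new [(0,2) (0,3) (0,4) (0,5) (1,2) (1,3) (1,4) (1,5) (2,2) (2,3) (2,4) (2,5) (3,2) (3,3) (3,4) (3,5) (4,2) (4,3) (4,4) (4,5)] -> total=20
Click 2 (2,1) count=3: revealed 1 new [(2,1)] -> total=21

Answer: 21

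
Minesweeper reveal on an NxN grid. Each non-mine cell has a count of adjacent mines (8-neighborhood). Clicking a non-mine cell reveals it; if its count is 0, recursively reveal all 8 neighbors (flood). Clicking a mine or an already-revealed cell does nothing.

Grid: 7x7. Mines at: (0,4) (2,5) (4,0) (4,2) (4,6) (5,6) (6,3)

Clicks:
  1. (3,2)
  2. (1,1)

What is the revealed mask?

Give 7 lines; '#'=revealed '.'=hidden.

Click 1 (3,2) count=1: revealed 1 new [(3,2)] -> total=1
Click 2 (1,1) count=0: revealed 18 new [(0,0) (0,1) (0,2) (0,3) (1,0) (1,1) (1,2) (1,3) (1,4) (2,0) (2,1) (2,2) (2,3) (2,4) (3,0) (3,1) (3,3) (3,4)] -> total=19

Answer: ####...
#####..
#####..
#####..
.......
.......
.......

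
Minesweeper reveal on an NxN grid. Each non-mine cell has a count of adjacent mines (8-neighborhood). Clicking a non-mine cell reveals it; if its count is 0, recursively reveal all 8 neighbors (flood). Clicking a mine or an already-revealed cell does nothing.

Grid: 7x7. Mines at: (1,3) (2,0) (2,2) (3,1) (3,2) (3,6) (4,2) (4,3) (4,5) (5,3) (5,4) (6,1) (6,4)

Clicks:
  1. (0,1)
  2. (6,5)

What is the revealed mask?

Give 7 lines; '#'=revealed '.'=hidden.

Answer: ###....
###....
.......
.......
.......
.......
.....#.

Derivation:
Click 1 (0,1) count=0: revealed 6 new [(0,0) (0,1) (0,2) (1,0) (1,1) (1,2)] -> total=6
Click 2 (6,5) count=2: revealed 1 new [(6,5)] -> total=7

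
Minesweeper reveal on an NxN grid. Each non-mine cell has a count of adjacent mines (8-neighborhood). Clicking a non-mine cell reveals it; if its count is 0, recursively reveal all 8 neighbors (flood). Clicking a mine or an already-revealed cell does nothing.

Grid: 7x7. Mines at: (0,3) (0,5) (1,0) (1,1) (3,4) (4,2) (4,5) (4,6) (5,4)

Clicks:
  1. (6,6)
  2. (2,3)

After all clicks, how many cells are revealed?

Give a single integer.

Click 1 (6,6) count=0: revealed 4 new [(5,5) (5,6) (6,5) (6,6)] -> total=4
Click 2 (2,3) count=1: revealed 1 new [(2,3)] -> total=5

Answer: 5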